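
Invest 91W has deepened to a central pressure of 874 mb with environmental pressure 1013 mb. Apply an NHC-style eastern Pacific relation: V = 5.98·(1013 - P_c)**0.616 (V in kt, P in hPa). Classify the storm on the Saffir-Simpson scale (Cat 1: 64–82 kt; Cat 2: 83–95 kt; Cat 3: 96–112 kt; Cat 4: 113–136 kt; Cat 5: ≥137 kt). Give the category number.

ΔP = 1013 − 874 = 139 mb.
V ≈ 5.98 × 139^0.616 = 5.98 × 20.90 ≈ 125 kt.
125 kt falls in the Category 4 band.

4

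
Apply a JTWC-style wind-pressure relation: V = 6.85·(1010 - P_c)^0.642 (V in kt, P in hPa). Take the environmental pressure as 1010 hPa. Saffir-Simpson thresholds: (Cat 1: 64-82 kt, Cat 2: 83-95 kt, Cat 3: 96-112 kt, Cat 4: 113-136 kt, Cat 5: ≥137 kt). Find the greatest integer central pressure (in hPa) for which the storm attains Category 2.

Category 2 begins at V = 83 kt.
Required ΔP = (83/6.85)^(1/0.642) = 12.117^1.558 ≈ 48.70 hPa.
P_c ≤ 1010 − 48.70 = 961.30, so the highest integer P_c is 961 hPa.

961 hPa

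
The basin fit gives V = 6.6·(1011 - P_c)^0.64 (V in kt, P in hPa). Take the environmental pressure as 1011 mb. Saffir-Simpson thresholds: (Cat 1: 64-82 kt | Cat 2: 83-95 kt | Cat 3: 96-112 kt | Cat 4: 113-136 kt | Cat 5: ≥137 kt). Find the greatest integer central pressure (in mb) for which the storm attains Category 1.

Category 1 begins at V = 64 kt.
Required ΔP = (64/6.6)^(1/0.64) = 9.697^1.562 ≈ 34.80 mb.
P_c ≤ 1011 − 34.80 = 976.20, so the highest integer P_c is 976 mb.

976 mb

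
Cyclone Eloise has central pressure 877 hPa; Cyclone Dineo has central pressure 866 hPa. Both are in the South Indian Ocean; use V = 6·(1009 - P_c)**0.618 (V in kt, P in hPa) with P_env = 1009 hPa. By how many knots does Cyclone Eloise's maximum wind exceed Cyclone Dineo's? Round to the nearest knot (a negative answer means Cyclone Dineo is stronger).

Cyclone Eloise: ΔP = 132; V ≈ 6 × 132^0.618 ≈ 122.65 kt.
Cyclone Dineo: ΔP = 143; V ≈ 6 × 143^0.618 ≈ 128.87 kt.
Difference ≈ 122.65 − 128.87 = -6.22 → -6 kt.

-6 kt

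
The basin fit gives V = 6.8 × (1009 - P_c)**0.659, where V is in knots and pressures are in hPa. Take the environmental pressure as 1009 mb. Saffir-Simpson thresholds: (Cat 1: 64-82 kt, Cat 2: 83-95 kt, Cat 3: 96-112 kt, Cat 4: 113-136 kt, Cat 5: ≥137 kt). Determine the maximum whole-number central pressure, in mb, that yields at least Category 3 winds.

953 mb

Category 3 begins at V = 96 kt.
Required ΔP = (96/6.8)^(1/0.659) = 14.118^1.517 ≈ 55.55 mb.
P_c ≤ 1009 − 55.55 = 953.45, so the highest integer P_c is 953 mb.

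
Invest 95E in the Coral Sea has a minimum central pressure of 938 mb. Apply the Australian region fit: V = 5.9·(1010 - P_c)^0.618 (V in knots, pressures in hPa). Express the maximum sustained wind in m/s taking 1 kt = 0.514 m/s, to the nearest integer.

43 m/s

ΔP = 1010 − 938 = 72 mb.
V ≈ 5.9 × 72^0.618 = 5.9 × 14.055 ≈ 82.925 kt.
82.925 × 0.514 ≈ 42.62 m/s → 43 m/s.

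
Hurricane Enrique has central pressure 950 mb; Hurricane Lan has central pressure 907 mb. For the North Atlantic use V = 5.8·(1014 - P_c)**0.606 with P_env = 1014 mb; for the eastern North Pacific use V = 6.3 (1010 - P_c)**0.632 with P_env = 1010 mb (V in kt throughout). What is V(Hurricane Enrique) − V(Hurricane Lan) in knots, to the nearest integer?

Hurricane Enrique: ΔP = 64; V ≈ 5.8 × 64^0.606 ≈ 72.11 kt.
Hurricane Lan: ΔP = 103; V ≈ 6.3 × 103^0.632 ≈ 117.88 kt.
Difference ≈ 72.11 − 117.88 = -45.77 → -46 kt.

-46 kt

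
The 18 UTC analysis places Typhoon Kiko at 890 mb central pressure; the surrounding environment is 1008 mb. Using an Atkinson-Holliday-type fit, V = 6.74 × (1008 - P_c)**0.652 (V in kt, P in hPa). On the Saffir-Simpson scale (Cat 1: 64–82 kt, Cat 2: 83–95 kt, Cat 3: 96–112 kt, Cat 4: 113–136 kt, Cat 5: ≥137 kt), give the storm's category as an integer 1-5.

5

ΔP = 1008 − 890 = 118 mb.
V ≈ 6.74 × 118^0.652 = 6.74 × 22.43 ≈ 151 kt.
151 kt falls in the Category 5 band.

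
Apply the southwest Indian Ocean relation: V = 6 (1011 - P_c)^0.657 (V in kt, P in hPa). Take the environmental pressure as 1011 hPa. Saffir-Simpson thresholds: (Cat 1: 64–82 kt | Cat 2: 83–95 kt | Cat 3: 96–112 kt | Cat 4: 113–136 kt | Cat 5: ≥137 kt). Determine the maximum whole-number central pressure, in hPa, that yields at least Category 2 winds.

956 hPa

Category 2 begins at V = 83 kt.
Required ΔP = (83/6)^(1/0.657) = 13.833^1.522 ≈ 54.52 hPa.
P_c ≤ 1011 − 54.52 = 956.48, so the highest integer P_c is 956 hPa.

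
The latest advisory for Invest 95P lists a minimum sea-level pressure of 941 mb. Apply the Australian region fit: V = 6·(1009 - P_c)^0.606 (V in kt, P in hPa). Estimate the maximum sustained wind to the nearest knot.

77 kt

ΔP = 1009 − 941 = 68 mb.
68^0.606 ≈ 12.897.
V ≈ 6 × 12.897 ≈ 77.4 kt.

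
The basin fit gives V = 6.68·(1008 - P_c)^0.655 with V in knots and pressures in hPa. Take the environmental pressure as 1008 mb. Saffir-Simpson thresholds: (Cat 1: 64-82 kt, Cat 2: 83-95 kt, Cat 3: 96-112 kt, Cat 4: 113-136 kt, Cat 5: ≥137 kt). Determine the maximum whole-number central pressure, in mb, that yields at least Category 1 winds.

976 mb

Category 1 begins at V = 64 kt.
Required ΔP = (64/6.68)^(1/0.655) = 9.581^1.527 ≈ 31.50 mb.
P_c ≤ 1008 − 31.50 = 976.50, so the highest integer P_c is 976 mb.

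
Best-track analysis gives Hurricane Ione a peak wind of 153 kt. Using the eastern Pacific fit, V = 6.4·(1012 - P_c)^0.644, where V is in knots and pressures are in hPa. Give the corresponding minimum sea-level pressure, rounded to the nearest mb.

ΔP = (V / 6.4)^(1/0.644) = (153/6.4)^1.553.
153/6.4 = 23.906; 23.906^1.553 ≈ 138.21 mb.
P_c = 1012 − 138.21 = 873.79 ≈ 874 mb.

874 mb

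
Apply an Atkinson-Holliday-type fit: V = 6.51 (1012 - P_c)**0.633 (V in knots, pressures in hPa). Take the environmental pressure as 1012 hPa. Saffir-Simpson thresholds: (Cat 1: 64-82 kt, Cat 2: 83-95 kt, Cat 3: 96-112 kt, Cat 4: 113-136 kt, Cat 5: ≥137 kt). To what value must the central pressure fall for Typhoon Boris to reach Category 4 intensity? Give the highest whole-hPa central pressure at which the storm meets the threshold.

Category 4 begins at V = 113 kt.
Required ΔP = (113/6.51)^(1/0.633) = 17.358^1.580 ≈ 90.81 hPa.
P_c ≤ 1012 − 90.81 = 921.19, so the highest integer P_c is 921 hPa.

921 hPa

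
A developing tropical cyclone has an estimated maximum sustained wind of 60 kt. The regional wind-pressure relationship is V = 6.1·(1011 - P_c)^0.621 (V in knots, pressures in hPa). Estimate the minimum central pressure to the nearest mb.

971 mb

ΔP = (V / 6.1)^(1/0.621) = (60/6.1)^1.610.
60/6.1 = 9.836; 9.836^1.610 ≈ 39.70 mb.
P_c = 1011 − 39.70 = 971.30 ≈ 971 mb.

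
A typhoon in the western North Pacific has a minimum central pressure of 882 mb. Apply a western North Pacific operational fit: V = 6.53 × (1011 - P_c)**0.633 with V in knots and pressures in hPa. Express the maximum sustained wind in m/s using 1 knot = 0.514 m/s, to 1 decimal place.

ΔP = 1011 − 882 = 129 mb.
V ≈ 6.53 × 129^0.633 = 6.53 × 21.677 ≈ 141.552 kt.
141.552 × 0.514 ≈ 72.76 m/s → 72.8 m/s.

72.8 m/s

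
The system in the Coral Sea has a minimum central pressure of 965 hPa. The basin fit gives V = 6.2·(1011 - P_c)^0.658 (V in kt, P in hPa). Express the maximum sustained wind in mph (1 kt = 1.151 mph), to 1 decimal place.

ΔP = 1011 − 965 = 46 hPa.
V ≈ 6.2 × 46^0.658 = 6.2 × 12.419 ≈ 76.999 kt.
76.999 × 1.151 ≈ 88.63 mph → 88.6 mph.

88.6 mph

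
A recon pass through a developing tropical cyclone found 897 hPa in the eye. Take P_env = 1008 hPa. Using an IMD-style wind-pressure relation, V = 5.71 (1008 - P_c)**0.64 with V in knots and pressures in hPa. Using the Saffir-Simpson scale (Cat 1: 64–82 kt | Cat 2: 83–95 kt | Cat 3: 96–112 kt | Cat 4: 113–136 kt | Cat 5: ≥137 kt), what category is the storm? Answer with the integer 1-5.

4

ΔP = 1008 − 897 = 111 hPa.
V ≈ 5.71 × 111^0.64 = 5.71 × 20.37 ≈ 116 kt.
116 kt falls in the Category 4 band.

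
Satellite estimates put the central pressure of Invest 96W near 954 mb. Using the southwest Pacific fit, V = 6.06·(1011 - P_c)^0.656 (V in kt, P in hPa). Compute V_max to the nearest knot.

86 kt

ΔP = 1011 − 954 = 57 mb.
57^0.656 ≈ 14.186.
V ≈ 6.06 × 14.186 ≈ 86.0 kt.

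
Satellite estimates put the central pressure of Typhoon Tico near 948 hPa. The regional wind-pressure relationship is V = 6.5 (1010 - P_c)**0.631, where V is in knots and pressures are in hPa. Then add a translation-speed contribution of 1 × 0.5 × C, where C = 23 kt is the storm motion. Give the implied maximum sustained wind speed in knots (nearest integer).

99 kt

ΔP = 1010 − 948 = 62 hPa.
62^0.631 ≈ 13.521.
V ≈ 6.5 × 13.521 ≈ 87.9 kt.
Translation term: 1 × 0.5 × 23 = 11.5 kt.
Corrected V ≈ 99.4 kt → 99 kt.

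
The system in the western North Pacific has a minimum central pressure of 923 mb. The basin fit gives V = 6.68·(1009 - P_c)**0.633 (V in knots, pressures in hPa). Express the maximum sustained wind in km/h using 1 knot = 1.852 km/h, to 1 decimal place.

207.5 km/h

ΔP = 1009 − 923 = 86 mb.
V ≈ 6.68 × 86^0.633 = 6.68 × 16.770 ≈ 112.025 kt.
112.025 × 1.852 ≈ 207.47 km/h → 207.5 km/h.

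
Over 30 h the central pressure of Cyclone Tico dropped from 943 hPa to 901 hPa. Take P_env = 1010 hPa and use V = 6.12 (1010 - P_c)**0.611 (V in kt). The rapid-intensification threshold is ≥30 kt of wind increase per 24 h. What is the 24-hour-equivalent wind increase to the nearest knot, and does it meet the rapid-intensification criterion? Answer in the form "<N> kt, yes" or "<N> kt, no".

22 kt, no

V₁: ΔP = 67, V ≈ 6.12 × 67^0.611 ≈ 79.89 kt.
V₂: ΔP = 109, V ≈ 6.12 × 109^0.611 ≈ 107.55 kt.
ΔV over 30 h = 27.66 kt → 24 h equivalent = 27.66 × 24/30 ≈ 22.13 kt.
22 kt < 30 kt ⇒ not rapid intensification.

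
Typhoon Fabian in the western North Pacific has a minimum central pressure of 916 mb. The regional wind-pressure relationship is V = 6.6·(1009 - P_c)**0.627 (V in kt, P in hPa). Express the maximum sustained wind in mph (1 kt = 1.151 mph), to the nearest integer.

130 mph

ΔP = 1009 − 916 = 93 mb.
V ≈ 6.6 × 93^0.627 = 6.6 × 17.149 ≈ 113.183 kt.
113.183 × 1.151 ≈ 130.27 mph → 130 mph.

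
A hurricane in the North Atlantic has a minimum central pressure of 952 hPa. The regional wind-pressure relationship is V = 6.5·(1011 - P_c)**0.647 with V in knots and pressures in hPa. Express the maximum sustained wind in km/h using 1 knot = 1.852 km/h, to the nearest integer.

ΔP = 1011 − 952 = 59 hPa.
V ≈ 6.5 × 59^0.647 = 6.5 × 13.988 ≈ 90.919 kt.
90.919 × 1.852 ≈ 168.38 km/h → 168 km/h.

168 km/h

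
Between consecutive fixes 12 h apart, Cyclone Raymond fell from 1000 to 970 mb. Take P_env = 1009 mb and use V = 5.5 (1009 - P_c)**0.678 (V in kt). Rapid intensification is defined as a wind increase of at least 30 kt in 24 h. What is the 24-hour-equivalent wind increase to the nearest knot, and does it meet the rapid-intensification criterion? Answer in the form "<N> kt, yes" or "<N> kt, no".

V₁: ΔP = 9, V ≈ 5.5 × 9^0.678 ≈ 24.40 kt.
V₂: ΔP = 39, V ≈ 5.5 × 39^0.678 ≈ 65.93 kt.
ΔV over 12 h = 41.53 kt → 24 h equivalent = 41.53 × 24/12 ≈ 83.06 kt.
83 kt ≥ 30 kt ⇒ rapid intensification.

83 kt, yes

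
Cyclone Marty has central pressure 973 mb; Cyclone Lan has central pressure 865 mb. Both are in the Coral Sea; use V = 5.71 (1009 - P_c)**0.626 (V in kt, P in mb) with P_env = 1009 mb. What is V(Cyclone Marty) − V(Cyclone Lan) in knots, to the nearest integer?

Cyclone Marty: ΔP = 36; V ≈ 5.71 × 36^0.626 ≈ 53.81 kt.
Cyclone Lan: ΔP = 144; V ≈ 5.71 × 144^0.626 ≈ 128.17 kt.
Difference ≈ 53.81 − 128.17 = -74.36 → -74 kt.

-74 kt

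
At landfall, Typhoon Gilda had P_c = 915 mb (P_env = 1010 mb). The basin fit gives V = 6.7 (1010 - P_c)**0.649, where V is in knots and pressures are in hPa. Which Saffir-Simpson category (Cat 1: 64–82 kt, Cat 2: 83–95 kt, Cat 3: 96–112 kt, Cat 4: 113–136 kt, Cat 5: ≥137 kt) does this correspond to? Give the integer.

4

ΔP = 1010 − 915 = 95 mb.
V ≈ 6.7 × 95^0.649 = 6.7 × 19.21 ≈ 129 kt.
129 kt falls in the Category 4 band.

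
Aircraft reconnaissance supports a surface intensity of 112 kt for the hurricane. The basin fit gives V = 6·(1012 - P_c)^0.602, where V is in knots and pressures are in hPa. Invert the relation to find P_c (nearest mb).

ΔP = (V / 6)^(1/0.602) = (112/6)^1.661.
112/6 = 18.667; 18.667^1.661 ≈ 129.24 mb.
P_c = 1012 − 129.24 = 882.76 ≈ 883 mb.

883 mb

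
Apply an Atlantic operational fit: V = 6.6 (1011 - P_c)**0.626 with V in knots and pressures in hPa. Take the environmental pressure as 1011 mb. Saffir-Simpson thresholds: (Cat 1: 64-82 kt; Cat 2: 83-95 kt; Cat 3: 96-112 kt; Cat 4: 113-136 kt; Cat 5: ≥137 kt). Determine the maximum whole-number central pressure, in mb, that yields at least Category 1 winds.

973 mb

Category 1 begins at V = 64 kt.
Required ΔP = (64/6.6)^(1/0.626) = 9.697^1.597 ≈ 37.68 mb.
P_c ≤ 1011 − 37.68 = 973.32, so the highest integer P_c is 973 mb.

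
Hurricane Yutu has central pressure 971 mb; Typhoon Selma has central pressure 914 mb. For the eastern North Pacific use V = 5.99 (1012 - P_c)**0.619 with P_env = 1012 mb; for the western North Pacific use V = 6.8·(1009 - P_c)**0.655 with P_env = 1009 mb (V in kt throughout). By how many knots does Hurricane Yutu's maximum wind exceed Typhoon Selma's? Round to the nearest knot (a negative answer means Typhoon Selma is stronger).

Hurricane Yutu: ΔP = 41; V ≈ 5.99 × 41^0.619 ≈ 59.67 kt.
Typhoon Selma: ΔP = 95; V ≈ 6.8 × 95^0.655 ≈ 134.25 kt.
Difference ≈ 59.67 − 134.25 = -74.58 → -75 kt.

-75 kt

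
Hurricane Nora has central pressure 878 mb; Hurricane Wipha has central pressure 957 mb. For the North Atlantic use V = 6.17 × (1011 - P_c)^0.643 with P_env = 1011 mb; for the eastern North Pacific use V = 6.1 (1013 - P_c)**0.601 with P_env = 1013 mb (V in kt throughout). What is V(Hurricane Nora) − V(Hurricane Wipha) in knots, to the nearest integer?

Hurricane Nora: ΔP = 133; V ≈ 6.17 × 133^0.643 ≈ 143.19 kt.
Hurricane Wipha: ΔP = 56; V ≈ 6.1 × 56^0.601 ≈ 68.55 kt.
Difference ≈ 143.19 − 68.55 = 74.64 → 75 kt.

75 kt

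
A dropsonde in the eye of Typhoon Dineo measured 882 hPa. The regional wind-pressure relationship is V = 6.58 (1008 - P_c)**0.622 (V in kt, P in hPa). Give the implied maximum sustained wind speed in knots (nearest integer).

ΔP = 1008 − 882 = 126 hPa.
126^0.622 ≈ 20.250.
V ≈ 6.58 × 20.250 ≈ 133.2 kt.

133 kt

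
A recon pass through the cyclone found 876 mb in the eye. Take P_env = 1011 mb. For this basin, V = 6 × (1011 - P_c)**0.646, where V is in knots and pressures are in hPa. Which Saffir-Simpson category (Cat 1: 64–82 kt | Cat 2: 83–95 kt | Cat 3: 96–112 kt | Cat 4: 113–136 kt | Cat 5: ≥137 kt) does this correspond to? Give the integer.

ΔP = 1011 − 876 = 135 mb.
V ≈ 6 × 135^0.646 = 6 × 23.78 ≈ 143 kt.
143 kt falls in the Category 5 band.

5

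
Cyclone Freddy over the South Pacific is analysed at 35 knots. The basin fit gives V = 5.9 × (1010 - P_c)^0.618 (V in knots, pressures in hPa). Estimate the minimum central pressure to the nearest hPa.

992 hPa

ΔP = (V / 5.9)^(1/0.618) = (35/5.9)^1.618.
35/5.9 = 5.932; 5.932^1.618 ≈ 17.83 hPa.
P_c = 1010 − 17.83 = 992.17 ≈ 992 hPa.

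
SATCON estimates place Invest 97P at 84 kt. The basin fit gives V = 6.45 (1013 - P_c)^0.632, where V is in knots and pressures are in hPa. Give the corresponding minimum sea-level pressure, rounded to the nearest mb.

ΔP = (V / 6.45)^(1/0.632) = (84/6.45)^1.582.
84/6.45 = 13.023; 13.023^1.582 ≈ 58.05 mb.
P_c = 1013 − 58.05 = 954.95 ≈ 955 mb.

955 mb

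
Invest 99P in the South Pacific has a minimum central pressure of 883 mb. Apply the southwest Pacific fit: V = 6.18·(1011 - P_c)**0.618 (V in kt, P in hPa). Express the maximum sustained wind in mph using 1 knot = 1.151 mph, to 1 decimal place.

ΔP = 1011 − 883 = 128 mb.
V ≈ 6.18 × 128^0.618 = 6.18 × 20.057 ≈ 123.949 kt.
123.949 × 1.151 ≈ 142.67 mph → 142.7 mph.

142.7 mph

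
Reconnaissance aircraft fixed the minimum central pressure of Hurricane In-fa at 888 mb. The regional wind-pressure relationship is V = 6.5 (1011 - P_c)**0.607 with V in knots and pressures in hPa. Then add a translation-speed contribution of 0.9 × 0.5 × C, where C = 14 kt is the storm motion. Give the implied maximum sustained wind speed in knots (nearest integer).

127 kt

ΔP = 1011 − 888 = 123 mb.
123^0.607 ≈ 18.560.
V ≈ 6.5 × 18.560 ≈ 120.6 kt.
Translation term: 0.9 × 0.5 × 14 = 6.3 kt.
Corrected V ≈ 126.9 kt → 127 kt.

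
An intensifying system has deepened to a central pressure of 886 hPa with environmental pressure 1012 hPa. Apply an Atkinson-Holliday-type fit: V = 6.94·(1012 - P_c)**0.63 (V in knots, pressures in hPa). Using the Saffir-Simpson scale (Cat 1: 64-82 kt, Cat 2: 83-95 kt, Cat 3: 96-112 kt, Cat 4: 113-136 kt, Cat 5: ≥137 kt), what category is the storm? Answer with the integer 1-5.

5

ΔP = 1012 − 886 = 126 hPa.
V ≈ 6.94 × 126^0.63 = 6.94 × 21.05 ≈ 146 kt.
146 kt falls in the Category 5 band.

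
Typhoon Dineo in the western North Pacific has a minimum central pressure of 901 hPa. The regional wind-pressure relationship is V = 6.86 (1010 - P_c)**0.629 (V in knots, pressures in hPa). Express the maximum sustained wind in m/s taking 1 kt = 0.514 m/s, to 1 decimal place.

ΔP = 1010 − 901 = 109 hPa.
V ≈ 6.86 × 109^0.629 = 6.86 × 19.122 ≈ 131.179 kt.
131.179 × 0.514 ≈ 67.43 m/s → 67.4 m/s.

67.4 m/s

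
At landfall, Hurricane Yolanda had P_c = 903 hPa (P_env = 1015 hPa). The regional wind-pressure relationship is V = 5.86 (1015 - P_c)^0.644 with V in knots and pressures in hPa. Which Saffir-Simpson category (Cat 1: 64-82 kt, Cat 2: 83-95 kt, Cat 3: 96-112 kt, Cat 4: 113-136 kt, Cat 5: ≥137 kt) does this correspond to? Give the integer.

4

ΔP = 1015 − 903 = 112 hPa.
V ≈ 5.86 × 112^0.644 = 5.86 × 20.88 ≈ 122 kt.
122 kt falls in the Category 4 band.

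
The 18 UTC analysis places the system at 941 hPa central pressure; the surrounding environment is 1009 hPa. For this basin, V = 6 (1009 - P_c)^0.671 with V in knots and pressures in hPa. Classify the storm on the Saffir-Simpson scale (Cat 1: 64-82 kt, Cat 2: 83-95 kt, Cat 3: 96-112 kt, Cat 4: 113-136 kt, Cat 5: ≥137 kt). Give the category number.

ΔP = 1009 − 941 = 68 hPa.
V ≈ 6 × 68^0.671 = 6 × 16.97 ≈ 102 kt.
102 kt falls in the Category 3 band.

3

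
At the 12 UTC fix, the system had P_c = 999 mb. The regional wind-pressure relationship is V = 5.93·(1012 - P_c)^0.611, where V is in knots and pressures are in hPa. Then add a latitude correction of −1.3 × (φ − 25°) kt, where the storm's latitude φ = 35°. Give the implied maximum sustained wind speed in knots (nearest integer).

15 kt

ΔP = 1012 − 999 = 13 mb.
13^0.611 ≈ 4.793.
V ≈ 5.93 × 4.793 ≈ 28.4 kt.
Latitude correction: −1.3 × (35 − 25) = -13 kt.
Corrected V ≈ 15.4 kt → 15 kt.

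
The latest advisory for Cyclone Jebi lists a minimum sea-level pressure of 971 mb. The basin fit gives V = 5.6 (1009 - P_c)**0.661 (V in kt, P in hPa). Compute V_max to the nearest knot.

62 kt

ΔP = 1009 − 971 = 38 mb.
38^0.661 ≈ 11.072.
V ≈ 5.6 × 11.072 ≈ 62.0 kt.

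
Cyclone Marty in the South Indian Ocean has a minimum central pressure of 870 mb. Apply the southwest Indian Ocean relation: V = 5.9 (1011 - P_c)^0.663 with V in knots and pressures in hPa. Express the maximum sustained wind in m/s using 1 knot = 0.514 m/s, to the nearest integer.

ΔP = 1011 − 870 = 141 mb.
V ≈ 5.9 × 141^0.663 = 5.9 × 26.603 ≈ 156.958 kt.
156.958 × 0.514 ≈ 80.68 m/s → 81 m/s.

81 m/s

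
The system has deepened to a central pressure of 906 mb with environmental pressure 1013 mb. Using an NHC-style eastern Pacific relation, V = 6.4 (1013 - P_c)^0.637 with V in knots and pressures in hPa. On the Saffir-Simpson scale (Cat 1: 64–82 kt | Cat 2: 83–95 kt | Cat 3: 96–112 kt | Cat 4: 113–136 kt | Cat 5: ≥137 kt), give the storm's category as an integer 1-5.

4

ΔP = 1013 − 906 = 107 mb.
V ≈ 6.4 × 107^0.637 = 6.4 × 19.62 ≈ 126 kt.
126 kt falls in the Category 4 band.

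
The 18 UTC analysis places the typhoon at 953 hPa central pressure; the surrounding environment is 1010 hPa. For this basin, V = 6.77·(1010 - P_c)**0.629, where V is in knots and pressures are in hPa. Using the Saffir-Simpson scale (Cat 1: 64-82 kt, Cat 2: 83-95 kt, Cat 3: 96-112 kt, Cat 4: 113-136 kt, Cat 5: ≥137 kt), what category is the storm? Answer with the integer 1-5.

2

ΔP = 1010 − 953 = 57 hPa.
V ≈ 6.77 × 57^0.629 = 6.77 × 12.72 ≈ 86 kt.
86 kt falls in the Category 2 band.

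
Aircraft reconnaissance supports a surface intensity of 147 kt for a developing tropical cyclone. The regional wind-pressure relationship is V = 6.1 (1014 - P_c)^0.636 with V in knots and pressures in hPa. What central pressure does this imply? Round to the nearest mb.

ΔP = (V / 6.1)^(1/0.636) = (147/6.1)^1.572.
147/6.1 = 24.098; 24.098^1.572 ≈ 148.91 mb.
P_c = 1014 − 148.91 = 865.09 ≈ 865 mb.

865 mb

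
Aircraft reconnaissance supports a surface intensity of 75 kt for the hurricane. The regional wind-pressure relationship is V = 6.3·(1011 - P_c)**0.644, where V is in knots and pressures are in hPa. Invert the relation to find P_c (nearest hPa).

964 hPa

ΔP = (V / 6.3)^(1/0.644) = (75/6.3)^1.553.
75/6.3 = 11.905; 11.905^1.553 ≈ 46.81 hPa.
P_c = 1011 − 46.81 = 964.19 ≈ 964 hPa.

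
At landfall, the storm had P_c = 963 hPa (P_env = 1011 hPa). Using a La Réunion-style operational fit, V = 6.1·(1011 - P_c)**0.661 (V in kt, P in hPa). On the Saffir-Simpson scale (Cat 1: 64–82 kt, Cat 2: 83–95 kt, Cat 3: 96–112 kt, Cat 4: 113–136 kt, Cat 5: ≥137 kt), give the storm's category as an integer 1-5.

ΔP = 1011 − 963 = 48 hPa.
V ≈ 6.1 × 48^0.661 = 6.1 × 12.92 ≈ 79 kt.
79 kt falls in the Category 1 band.

1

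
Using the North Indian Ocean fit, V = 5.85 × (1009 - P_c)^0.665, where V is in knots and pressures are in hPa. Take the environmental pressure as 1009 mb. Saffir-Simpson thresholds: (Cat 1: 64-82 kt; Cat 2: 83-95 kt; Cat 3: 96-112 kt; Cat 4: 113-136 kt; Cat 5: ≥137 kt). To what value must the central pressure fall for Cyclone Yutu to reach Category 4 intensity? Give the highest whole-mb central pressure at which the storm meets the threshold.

Category 4 begins at V = 113 kt.
Required ΔP = (113/5.85)^(1/0.665) = 19.316^1.504 ≈ 85.85 mb.
P_c ≤ 1009 − 85.85 = 923.15, so the highest integer P_c is 923 mb.

923 mb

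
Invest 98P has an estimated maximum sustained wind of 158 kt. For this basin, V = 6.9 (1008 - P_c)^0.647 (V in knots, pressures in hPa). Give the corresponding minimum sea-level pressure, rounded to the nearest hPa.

ΔP = (V / 6.9)^(1/0.647) = (158/6.9)^1.546.
158/6.9 = 22.899; 22.899^1.546 ≈ 126.39 hPa.
P_c = 1008 − 126.39 = 881.61 ≈ 882 hPa.

882 hPa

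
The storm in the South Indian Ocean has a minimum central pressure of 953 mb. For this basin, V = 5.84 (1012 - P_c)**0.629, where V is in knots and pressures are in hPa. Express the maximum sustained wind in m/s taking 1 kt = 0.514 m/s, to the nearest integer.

ΔP = 1012 − 953 = 59 mb.
V ≈ 5.84 × 59^0.629 = 5.84 × 12.998 ≈ 75.906 kt.
75.906 × 0.514 ≈ 39.02 m/s → 39 m/s.

39 m/s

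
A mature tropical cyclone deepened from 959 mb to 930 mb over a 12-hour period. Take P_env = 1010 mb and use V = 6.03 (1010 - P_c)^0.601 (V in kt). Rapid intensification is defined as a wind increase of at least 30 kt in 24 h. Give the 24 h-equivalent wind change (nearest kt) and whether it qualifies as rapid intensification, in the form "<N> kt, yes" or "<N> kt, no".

V₁: ΔP = 51, V ≈ 6.03 × 51^0.601 ≈ 64.06 kt.
V₂: ΔP = 80, V ≈ 6.03 × 80^0.601 ≈ 83.96 kt.
ΔV over 12 h = 19.90 kt → 24 h equivalent = 19.90 × 24/12 ≈ 39.80 kt.
40 kt ≥ 30 kt ⇒ rapid intensification.

40 kt, yes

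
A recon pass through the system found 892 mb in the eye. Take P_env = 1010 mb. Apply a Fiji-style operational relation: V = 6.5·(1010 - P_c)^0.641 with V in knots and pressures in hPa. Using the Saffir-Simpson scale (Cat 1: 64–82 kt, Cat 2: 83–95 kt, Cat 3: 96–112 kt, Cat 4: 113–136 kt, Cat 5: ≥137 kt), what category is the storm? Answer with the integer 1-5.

ΔP = 1010 − 892 = 118 mb.
V ≈ 6.5 × 118^0.641 = 6.5 × 21.29 ≈ 138 kt.
138 kt falls in the Category 5 band.

5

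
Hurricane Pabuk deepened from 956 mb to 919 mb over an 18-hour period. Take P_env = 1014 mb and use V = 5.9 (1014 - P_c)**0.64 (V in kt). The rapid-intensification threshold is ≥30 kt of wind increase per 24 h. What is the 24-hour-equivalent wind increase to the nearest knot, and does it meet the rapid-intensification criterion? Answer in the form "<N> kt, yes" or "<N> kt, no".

V₁: ΔP = 58, V ≈ 5.9 × 58^0.64 ≈ 79.33 kt.
V₂: ΔP = 95, V ≈ 5.9 × 95^0.64 ≈ 108.79 kt.
ΔV over 18 h = 29.46 kt → 24 h equivalent = 29.46 × 24/18 ≈ 39.28 kt.
39 kt ≥ 30 kt ⇒ rapid intensification.

39 kt, yes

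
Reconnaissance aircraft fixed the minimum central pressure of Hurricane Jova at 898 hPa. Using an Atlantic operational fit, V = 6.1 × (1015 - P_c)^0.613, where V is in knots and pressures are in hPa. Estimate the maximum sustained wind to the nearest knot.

ΔP = 1015 − 898 = 117 hPa.
117^0.613 ≈ 18.527.
V ≈ 6.1 × 18.527 ≈ 113.0 kt.

113 kt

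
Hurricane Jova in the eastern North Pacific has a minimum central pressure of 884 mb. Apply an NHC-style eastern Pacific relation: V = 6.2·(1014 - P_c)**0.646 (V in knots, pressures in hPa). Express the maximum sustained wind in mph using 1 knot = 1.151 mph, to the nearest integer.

166 mph

ΔP = 1014 − 884 = 130 mb.
V ≈ 6.2 × 130^0.646 = 6.2 × 23.206 ≈ 143.880 kt.
143.880 × 1.151 ≈ 165.61 mph → 166 mph.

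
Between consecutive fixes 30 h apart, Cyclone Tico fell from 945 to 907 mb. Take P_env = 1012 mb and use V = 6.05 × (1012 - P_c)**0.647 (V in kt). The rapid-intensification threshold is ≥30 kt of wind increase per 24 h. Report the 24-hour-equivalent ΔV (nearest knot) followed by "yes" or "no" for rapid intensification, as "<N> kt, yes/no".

V₁: ΔP = 67, V ≈ 6.05 × 67^0.647 ≈ 91.88 kt.
V₂: ΔP = 105, V ≈ 6.05 × 105^0.647 ≈ 122.88 kt.
ΔV over 30 h = 31.00 kt → 24 h equivalent = 31.00 × 24/30 ≈ 24.80 kt.
25 kt < 30 kt ⇒ not rapid intensification.

25 kt, no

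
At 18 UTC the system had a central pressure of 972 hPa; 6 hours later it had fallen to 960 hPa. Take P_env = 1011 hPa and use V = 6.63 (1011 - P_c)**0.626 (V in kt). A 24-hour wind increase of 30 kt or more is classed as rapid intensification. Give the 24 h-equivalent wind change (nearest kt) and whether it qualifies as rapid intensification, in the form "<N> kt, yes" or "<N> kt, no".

48 kt, yes

V₁: ΔP = 39, V ≈ 6.63 × 39^0.626 ≈ 65.69 kt.
V₂: ΔP = 51, V ≈ 6.63 × 51^0.626 ≈ 77.71 kt.
ΔV over 6 h = 12.02 kt → 24 h equivalent = 12.02 × 24/6 ≈ 48.08 kt.
48 kt ≥ 30 kt ⇒ rapid intensification.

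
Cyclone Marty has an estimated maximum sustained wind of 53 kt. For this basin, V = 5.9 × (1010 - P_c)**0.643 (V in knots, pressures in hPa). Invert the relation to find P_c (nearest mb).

980 mb

ΔP = (V / 5.9)^(1/0.643) = (53/5.9)^1.555.
53/5.9 = 8.983; 8.983^1.555 ≈ 30.39 mb.
P_c = 1010 − 30.39 = 979.61 ≈ 980 mb.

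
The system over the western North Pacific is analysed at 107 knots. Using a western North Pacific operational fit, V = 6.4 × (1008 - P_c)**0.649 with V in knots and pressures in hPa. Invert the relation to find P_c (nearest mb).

931 mb

ΔP = (V / 6.4)^(1/0.649) = (107/6.4)^1.541.
107/6.4 = 16.719; 16.719^1.541 ≈ 76.69 mb.
P_c = 1008 − 76.69 = 931.31 ≈ 931 mb.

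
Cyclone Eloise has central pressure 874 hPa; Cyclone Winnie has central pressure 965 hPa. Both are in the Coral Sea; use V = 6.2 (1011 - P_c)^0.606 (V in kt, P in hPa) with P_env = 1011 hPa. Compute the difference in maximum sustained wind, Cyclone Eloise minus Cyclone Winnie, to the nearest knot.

59 kt

Cyclone Eloise: ΔP = 137; V ≈ 6.2 × 137^0.606 ≈ 122.25 kt.
Cyclone Winnie: ΔP = 46; V ≈ 6.2 × 46^0.606 ≈ 63.10 kt.
Difference ≈ 122.25 − 63.10 = 59.15 → 59 kt.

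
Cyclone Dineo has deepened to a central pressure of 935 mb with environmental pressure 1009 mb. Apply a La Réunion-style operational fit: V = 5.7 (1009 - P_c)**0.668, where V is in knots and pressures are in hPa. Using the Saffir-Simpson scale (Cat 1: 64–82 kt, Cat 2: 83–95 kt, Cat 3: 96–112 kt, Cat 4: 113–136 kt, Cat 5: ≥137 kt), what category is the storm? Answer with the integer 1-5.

ΔP = 1009 − 935 = 74 mb.
V ≈ 5.7 × 74^0.668 = 5.7 × 17.73 ≈ 101 kt.
101 kt falls in the Category 3 band.

3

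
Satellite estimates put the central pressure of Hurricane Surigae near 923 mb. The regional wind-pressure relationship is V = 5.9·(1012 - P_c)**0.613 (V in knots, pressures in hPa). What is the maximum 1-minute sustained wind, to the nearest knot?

ΔP = 1012 − 923 = 89 mb.
89^0.613 ≈ 15.667.
V ≈ 5.9 × 15.667 ≈ 92.4 kt.

92 kt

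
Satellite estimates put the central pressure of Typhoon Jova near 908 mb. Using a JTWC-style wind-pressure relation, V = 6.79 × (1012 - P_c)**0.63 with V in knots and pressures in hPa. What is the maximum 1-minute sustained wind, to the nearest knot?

127 kt

ΔP = 1012 − 908 = 104 mb.
104^0.63 ≈ 18.652.
V ≈ 6.79 × 18.652 ≈ 126.6 kt.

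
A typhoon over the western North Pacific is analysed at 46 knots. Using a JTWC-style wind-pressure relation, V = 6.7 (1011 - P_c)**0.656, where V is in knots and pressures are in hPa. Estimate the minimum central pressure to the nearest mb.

ΔP = (V / 6.7)^(1/0.656) = (46/6.7)^1.524.
46/6.7 = 6.866; 6.866^1.524 ≈ 18.86 mb.
P_c = 1011 − 18.86 = 992.14 ≈ 992 mb.

992 mb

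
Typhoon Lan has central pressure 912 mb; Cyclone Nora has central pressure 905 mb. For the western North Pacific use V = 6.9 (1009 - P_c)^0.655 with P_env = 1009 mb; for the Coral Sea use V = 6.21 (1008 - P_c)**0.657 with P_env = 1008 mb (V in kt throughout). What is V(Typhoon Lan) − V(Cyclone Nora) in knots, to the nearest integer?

8 kt

Typhoon Lan: ΔP = 97; V ≈ 6.9 × 97^0.655 ≈ 138.10 kt.
Cyclone Nora: ΔP = 103; V ≈ 6.21 × 103^0.657 ≈ 130.47 kt.
Difference ≈ 138.10 − 130.47 = 7.63 → 8 kt.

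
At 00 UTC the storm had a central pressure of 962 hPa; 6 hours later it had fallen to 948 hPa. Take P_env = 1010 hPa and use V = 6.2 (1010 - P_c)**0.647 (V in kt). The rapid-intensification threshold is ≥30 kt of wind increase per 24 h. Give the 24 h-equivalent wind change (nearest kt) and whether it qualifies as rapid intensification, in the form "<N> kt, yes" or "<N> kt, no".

V₁: ΔP = 48, V ≈ 6.2 × 48^0.647 ≈ 75.88 kt.
V₂: ΔP = 62, V ≈ 6.2 × 62^0.647 ≈ 89.55 kt.
ΔV over 6 h = 13.67 kt → 24 h equivalent = 13.67 × 24/6 ≈ 54.68 kt.
55 kt ≥ 30 kt ⇒ rapid intensification.

55 kt, yes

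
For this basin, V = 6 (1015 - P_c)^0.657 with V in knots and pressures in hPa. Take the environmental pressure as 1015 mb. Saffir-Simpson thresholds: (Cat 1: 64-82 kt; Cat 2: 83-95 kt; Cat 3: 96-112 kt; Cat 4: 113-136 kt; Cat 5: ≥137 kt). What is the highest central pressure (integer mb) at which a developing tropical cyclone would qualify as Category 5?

898 mb

Category 5 begins at V = 137 kt.
Required ΔP = (137/6)^(1/0.657) = 22.833^1.522 ≈ 116.91 mb.
P_c ≤ 1015 − 116.91 = 898.09, so the highest integer P_c is 898 mb.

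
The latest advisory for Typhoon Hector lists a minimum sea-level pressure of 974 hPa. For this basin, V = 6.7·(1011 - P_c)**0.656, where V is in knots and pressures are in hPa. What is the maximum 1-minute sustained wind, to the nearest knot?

72 kt

ΔP = 1011 − 974 = 37 hPa.
37^0.656 ≈ 10.684.
V ≈ 6.7 × 10.684 ≈ 71.6 kt.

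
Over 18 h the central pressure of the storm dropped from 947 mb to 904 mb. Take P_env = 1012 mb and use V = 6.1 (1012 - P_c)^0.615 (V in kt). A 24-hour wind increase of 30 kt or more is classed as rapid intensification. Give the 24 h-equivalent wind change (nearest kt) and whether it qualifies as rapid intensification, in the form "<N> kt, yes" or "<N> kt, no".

V₁: ΔP = 65, V ≈ 6.1 × 65^0.615 ≈ 79.48 kt.
V₂: ΔP = 108, V ≈ 6.1 × 108^0.615 ≈ 108.61 kt.
ΔV over 18 h = 29.13 kt → 24 h equivalent = 29.13 × 24/18 ≈ 38.84 kt.
39 kt ≥ 30 kt ⇒ rapid intensification.

39 kt, yes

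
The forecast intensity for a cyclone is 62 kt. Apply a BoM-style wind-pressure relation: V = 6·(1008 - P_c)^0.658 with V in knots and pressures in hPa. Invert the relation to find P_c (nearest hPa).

973 hPa

ΔP = (V / 6)^(1/0.658) = (62/6)^1.520.
62/6 = 10.333; 10.333^1.520 ≈ 34.79 hPa.
P_c = 1008 − 34.79 = 973.21 ≈ 973 hPa.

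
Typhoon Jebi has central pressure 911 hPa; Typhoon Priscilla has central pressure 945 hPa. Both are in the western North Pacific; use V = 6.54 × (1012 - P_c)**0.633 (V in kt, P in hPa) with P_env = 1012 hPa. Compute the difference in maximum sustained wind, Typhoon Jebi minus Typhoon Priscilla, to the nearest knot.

Typhoon Jebi: ΔP = 101; V ≈ 6.54 × 101^0.633 ≈ 121.43 kt.
Typhoon Priscilla: ΔP = 67; V ≈ 6.54 × 67^0.633 ≈ 93.64 kt.
Difference ≈ 121.43 − 93.64 = 27.79 → 28 kt.

28 kt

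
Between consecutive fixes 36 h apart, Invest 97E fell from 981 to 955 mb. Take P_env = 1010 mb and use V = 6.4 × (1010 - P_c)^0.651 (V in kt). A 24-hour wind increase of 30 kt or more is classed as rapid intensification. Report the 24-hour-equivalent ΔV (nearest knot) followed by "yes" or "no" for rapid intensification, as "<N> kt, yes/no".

V₁: ΔP = 29, V ≈ 6.4 × 29^0.651 ≈ 57.31 kt.
V₂: ΔP = 55, V ≈ 6.4 × 55^0.651 ≈ 86.93 kt.
ΔV over 36 h = 29.62 kt → 24 h equivalent = 29.62 × 24/36 ≈ 19.75 kt.
20 kt < 30 kt ⇒ not rapid intensification.

20 kt, no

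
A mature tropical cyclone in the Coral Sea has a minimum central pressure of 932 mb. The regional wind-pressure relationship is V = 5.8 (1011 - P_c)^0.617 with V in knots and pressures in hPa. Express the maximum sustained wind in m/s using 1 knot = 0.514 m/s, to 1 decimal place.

44.2 m/s

ΔP = 1011 − 932 = 79 mb.
V ≈ 5.8 × 79^0.617 = 5.8 × 14.820 ≈ 85.954 kt.
85.954 × 0.514 ≈ 44.18 m/s → 44.2 m/s.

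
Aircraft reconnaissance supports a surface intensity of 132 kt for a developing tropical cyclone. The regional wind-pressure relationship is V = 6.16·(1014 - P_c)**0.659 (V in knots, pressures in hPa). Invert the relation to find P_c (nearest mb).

ΔP = (V / 6.16)^(1/0.659) = (132/6.16)^1.517.
132/6.16 = 21.429; 21.429^1.517 ≈ 104.64 mb.
P_c = 1014 − 104.64 = 909.36 ≈ 909 mb.

909 mb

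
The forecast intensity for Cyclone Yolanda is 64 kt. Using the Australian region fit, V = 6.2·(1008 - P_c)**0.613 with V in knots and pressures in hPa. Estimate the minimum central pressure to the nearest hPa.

963 hPa

ΔP = (V / 6.2)^(1/0.613) = (64/6.2)^1.631.
64/6.2 = 10.323; 10.323^1.631 ≈ 45.06 hPa.
P_c = 1008 − 45.06 = 962.94 ≈ 963 hPa.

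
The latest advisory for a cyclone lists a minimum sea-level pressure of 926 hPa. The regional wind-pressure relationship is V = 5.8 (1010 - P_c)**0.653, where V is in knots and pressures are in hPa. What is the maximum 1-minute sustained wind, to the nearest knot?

105 kt

ΔP = 1010 − 926 = 84 hPa.
84^0.653 ≈ 18.053.
V ≈ 5.8 × 18.053 ≈ 104.7 kt.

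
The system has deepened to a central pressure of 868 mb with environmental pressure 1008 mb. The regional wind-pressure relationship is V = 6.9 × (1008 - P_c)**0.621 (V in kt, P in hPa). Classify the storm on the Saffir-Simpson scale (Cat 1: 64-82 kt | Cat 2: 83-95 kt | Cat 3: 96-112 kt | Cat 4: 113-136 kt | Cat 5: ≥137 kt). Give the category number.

5

ΔP = 1008 − 868 = 140 mb.
V ≈ 6.9 × 140^0.621 = 6.9 × 21.52 ≈ 148 kt.
148 kt falls in the Category 5 band.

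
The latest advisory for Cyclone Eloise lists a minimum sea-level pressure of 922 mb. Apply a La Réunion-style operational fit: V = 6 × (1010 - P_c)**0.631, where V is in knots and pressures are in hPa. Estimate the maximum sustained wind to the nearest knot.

ΔP = 1010 − 922 = 88 mb.
88^0.631 ≈ 16.864.
V ≈ 6 × 16.864 ≈ 101.2 kt.

101 kt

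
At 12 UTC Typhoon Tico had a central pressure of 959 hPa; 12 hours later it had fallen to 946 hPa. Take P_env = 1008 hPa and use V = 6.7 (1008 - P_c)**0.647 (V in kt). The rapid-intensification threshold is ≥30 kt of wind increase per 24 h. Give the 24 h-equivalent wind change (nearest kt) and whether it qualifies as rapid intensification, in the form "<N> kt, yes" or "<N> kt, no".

27 kt, no

V₁: ΔP = 49, V ≈ 6.7 × 49^0.647 ≈ 83.11 kt.
V₂: ΔP = 62, V ≈ 6.7 × 62^0.647 ≈ 96.77 kt.
ΔV over 12 h = 13.66 kt → 24 h equivalent = 13.66 × 24/12 ≈ 27.32 kt.
27 kt < 30 kt ⇒ not rapid intensification.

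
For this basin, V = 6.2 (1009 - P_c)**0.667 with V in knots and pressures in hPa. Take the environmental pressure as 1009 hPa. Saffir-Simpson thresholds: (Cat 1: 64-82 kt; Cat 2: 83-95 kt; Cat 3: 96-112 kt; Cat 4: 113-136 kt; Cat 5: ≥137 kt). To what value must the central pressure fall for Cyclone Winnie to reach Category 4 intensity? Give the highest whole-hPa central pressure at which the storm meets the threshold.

931 hPa

Category 4 begins at V = 113 kt.
Required ΔP = (113/6.2)^(1/0.667) = 18.226^1.499 ≈ 77.64 hPa.
P_c ≤ 1009 − 77.64 = 931.36, so the highest integer P_c is 931 hPa.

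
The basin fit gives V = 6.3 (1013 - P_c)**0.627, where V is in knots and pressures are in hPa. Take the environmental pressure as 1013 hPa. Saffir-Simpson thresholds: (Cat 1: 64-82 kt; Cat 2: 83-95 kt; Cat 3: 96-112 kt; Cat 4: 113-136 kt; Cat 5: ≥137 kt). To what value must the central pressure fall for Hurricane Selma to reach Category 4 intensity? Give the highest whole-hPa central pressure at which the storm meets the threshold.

Category 4 begins at V = 113 kt.
Required ΔP = (113/6.3)^(1/0.627) = 17.937^1.595 ≈ 99.90 hPa.
P_c ≤ 1013 − 99.90 = 913.10, so the highest integer P_c is 913 hPa.

913 hPa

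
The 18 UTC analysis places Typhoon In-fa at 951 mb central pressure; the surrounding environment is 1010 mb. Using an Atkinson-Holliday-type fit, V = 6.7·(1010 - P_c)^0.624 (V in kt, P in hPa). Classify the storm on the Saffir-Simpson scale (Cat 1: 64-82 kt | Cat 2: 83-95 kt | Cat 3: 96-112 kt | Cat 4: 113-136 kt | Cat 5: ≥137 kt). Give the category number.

ΔP = 1010 − 951 = 59 mb.
V ≈ 6.7 × 59^0.624 = 6.7 × 12.74 ≈ 85 kt.
85 kt falls in the Category 2 band.

2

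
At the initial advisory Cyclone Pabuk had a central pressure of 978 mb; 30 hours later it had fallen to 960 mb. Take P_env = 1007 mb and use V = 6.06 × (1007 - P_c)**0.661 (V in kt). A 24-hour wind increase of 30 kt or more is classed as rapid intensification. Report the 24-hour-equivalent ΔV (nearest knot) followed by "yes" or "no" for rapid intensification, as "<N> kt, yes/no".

17 kt, no

V₁: ΔP = 29, V ≈ 6.06 × 29^0.661 ≈ 56.12 kt.
V₂: ΔP = 47, V ≈ 6.06 × 47^0.661 ≈ 77.22 kt.
ΔV over 30 h = 21.10 kt → 24 h equivalent = 21.10 × 24/30 ≈ 16.88 kt.
17 kt < 30 kt ⇒ not rapid intensification.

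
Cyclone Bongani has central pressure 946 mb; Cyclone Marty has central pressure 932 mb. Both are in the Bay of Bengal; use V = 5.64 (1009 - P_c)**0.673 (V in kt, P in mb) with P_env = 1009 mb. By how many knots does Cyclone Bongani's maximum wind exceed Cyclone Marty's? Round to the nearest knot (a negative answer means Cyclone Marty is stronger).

-13 kt

Cyclone Bongani: ΔP = 63; V ≈ 5.64 × 63^0.673 ≈ 91.67 kt.
Cyclone Marty: ΔP = 77; V ≈ 5.64 × 77^0.673 ≈ 104.93 kt.
Difference ≈ 91.67 − 104.93 = -13.26 → -13 kt.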